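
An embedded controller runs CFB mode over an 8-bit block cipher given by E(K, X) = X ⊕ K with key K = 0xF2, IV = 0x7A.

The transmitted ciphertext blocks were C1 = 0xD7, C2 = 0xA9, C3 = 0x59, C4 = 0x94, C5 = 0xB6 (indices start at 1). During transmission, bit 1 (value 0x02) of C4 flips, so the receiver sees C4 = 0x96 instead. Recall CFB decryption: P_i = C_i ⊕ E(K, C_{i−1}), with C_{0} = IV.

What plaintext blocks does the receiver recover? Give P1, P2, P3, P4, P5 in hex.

Only C4 changed, to 0x96. In CFB, a change in C_i flips the same bit in P_i and garbles P_{i+1}. Decrypting the received ciphertext:
P1: E(K, 0x7A) = 0x88; 0xD7 ⊕ 0x88 = 0x5F.
P2: E(K, 0xD7) = 0x25; 0xA9 ⊕ 0x25 = 0x8C.
P3: E(K, 0xA9) = 0x5B; 0x59 ⊕ 0x5B = 0x02.
P4: E(K, 0x59) = 0xAB; 0x96 ⊕ 0xAB = 0x3D.
P5: E(K, 0x96) = 0x64; 0xB6 ⊕ 0x64 = 0xD2.
Blocks that differ from the original plaintext: P4, P5.

P1 = 0x5F, P2 = 0x8C, P3 = 0x02, P4 = 0x3D, P5 = 0xD2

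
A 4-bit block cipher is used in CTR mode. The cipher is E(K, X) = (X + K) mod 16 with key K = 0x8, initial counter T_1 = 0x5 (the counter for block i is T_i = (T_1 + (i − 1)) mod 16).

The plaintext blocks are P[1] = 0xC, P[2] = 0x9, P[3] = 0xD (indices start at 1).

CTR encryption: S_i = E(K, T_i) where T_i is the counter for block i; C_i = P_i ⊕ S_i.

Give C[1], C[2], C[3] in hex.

C[1] = 0x1, C[2] = 0x7, C[3] = 0x2

C[1]: T = 0x5, S = E(K, T) = 0xD; 0xC ⊕ 0xD = 0x1.
C[2]: T = 0x6, S = E(K, T) = 0xE; 0x9 ⊕ 0xE = 0x7.
C[3]: T = 0x7, S = E(K, T) = 0xF; 0xD ⊕ 0xF = 0x2.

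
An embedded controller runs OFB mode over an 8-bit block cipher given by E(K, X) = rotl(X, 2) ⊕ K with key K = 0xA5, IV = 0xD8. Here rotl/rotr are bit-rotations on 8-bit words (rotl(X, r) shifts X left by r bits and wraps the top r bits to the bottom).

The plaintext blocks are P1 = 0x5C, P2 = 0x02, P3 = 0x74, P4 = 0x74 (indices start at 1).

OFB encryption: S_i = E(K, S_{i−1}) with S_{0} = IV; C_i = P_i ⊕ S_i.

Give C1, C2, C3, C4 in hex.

C1 = 0x9A, C2 = 0xBC, C3 = 0x2B, C4 = 0xAC

C1: S = E(K, 0xD8) = 0xC6; 0x5C ⊕ 0xC6 = 0x9A.
C2: S = E(K, 0xC6) = 0xBE; 0x02 ⊕ 0xBE = 0xBC.
C3: S = E(K, 0xBE) = 0x5F; 0x74 ⊕ 0x5F = 0x2B.
C4: S = E(K, 0x5F) = 0xD8; 0x74 ⊕ 0xD8 = 0xAC.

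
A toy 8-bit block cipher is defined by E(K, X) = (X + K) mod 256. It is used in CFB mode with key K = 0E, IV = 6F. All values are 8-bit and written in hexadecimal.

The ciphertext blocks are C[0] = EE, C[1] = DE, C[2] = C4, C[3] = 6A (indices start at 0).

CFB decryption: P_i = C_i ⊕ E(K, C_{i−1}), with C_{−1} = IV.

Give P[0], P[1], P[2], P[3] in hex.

P[0]: E(K, 6F) = 7D; EE ⊕ 7D = 93.
P[1]: E(K, EE) = FC; DE ⊕ FC = 22.
P[2]: E(K, DE) = EC; C4 ⊕ EC = 28.
P[3]: E(K, C4) = D2; 6A ⊕ D2 = B8.

P[0] = 93, P[1] = 22, P[2] = 28, P[3] = B8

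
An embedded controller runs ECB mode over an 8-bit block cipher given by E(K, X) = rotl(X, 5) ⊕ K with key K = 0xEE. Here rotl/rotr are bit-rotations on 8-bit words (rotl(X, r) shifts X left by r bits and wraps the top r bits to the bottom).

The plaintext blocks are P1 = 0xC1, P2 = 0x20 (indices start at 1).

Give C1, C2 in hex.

ECB encryption: C_i = E(K, P_i).
C1: E(K, 0xC1) = 0xD6.
C2: E(K, 0x20) = 0xEA.

C1 = 0xD6, C2 = 0xEA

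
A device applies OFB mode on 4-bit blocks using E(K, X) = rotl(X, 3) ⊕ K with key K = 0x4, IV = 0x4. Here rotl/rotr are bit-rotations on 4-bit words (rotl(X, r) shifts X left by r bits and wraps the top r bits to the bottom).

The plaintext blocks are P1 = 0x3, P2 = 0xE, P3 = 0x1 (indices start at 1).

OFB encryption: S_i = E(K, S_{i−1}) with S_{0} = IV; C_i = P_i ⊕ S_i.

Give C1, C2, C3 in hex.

C1 = 0x5, C2 = 0x9, C3 = 0xE

C1: S = E(K, 0x4) = 0x6; 0x3 ⊕ 0x6 = 0x5.
C2: S = E(K, 0x6) = 0x7; 0xE ⊕ 0x7 = 0x9.
C3: S = E(K, 0x7) = 0xF; 0x1 ⊕ 0xF = 0xE.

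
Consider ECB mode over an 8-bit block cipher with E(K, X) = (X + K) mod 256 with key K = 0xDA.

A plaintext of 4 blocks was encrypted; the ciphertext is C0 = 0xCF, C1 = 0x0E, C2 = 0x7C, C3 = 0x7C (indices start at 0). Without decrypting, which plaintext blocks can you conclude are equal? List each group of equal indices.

P2 = P3

ECB encrypts each block independently with the same key, so equal ciphertext blocks imply equal plaintext blocks.
C2 = C3 = 0x7C, so P2 = P3.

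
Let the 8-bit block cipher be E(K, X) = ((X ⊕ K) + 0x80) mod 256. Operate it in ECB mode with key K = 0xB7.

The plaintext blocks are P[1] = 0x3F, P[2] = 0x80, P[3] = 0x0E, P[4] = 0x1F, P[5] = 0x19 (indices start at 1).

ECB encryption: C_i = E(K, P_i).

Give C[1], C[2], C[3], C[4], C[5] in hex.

C[1] = 0x08, C[2] = 0xB7, C[3] = 0x39, C[4] = 0x28, C[5] = 0x2E

C[1]: E(K, 0x3F) = 0x08.
C[2]: E(K, 0x80) = 0xB7.
C[3]: E(K, 0x0E) = 0x39.
C[4]: E(K, 0x1F) = 0x28.
C[5]: E(K, 0x19) = 0x2E.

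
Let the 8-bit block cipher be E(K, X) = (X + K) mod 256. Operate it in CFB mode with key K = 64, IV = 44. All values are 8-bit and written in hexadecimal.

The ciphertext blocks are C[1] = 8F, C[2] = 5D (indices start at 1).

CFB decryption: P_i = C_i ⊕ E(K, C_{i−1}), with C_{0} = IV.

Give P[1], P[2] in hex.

P[1]: E(K, 44) = A8; 8F ⊕ A8 = 27.
P[2]: E(K, 8F) = F3; 5D ⊕ F3 = AE.

P[1] = 27, P[2] = AE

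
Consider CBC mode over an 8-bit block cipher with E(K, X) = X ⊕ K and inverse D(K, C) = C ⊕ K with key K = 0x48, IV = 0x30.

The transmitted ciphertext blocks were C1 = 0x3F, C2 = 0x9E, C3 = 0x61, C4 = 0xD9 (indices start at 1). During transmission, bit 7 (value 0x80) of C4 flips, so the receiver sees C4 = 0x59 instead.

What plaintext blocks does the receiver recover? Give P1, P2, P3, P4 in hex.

P1 = 0x47, P2 = 0xE9, P3 = 0xB7, P4 = 0x70

CBC decryption: P_i = D(K, C_i) ⊕ C_{i−1}, with C_{0} = IV.
Only C4 changed, to 0x59. In CBC, a change in C_i garbles P_i and flips the same bit in P_{i+1}. Decrypting the received ciphertext:
P1: D(K, 0x3F) = 0x77; 0x77 ⊕ 0x30 = 0x47.
P2: D(K, 0x9E) = 0xD6; 0xD6 ⊕ 0x3F = 0xE9.
P3: D(K, 0x61) = 0x29; 0x29 ⊕ 0x9E = 0xB7.
P4: D(K, 0x59) = 0x11; 0x11 ⊕ 0x61 = 0x70.
Blocks that differ from the original plaintext: P4.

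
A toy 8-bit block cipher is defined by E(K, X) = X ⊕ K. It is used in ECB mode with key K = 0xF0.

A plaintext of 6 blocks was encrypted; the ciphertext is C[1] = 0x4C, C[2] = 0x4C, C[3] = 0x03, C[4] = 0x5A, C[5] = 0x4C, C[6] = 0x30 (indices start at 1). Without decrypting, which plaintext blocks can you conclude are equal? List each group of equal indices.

ECB encrypts each block independently with the same key, so equal ciphertext blocks imply equal plaintext blocks.
C[1] = C[2] = C[5] = 0x4C, so P[1] = P[2] = P[5].

P[1] = P[2] = P[5]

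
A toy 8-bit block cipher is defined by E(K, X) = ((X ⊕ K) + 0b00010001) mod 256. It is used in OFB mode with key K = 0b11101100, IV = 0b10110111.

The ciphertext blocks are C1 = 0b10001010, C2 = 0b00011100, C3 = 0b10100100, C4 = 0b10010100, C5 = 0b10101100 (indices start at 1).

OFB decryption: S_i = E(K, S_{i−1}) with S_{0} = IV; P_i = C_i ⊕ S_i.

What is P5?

P5 = 0b00011100

P1: S = E(K, 0b10110111) = 0b01101100; 0b10001010 ⊕ 0b01101100 = 0b11100110.
P2: S = E(K, 0b01101100) = 0b10010001; 0b00011100 ⊕ 0b10010001 = 0b10001101.
P3: S = E(K, 0b10010001) = 0b10001110; 0b10100100 ⊕ 0b10001110 = 0b00101010.
P4: S = E(K, 0b10001110) = 0b01110011; 0b10010100 ⊕ 0b01110011 = 0b11100111.
P5: S = E(K, 0b01110011) = 0b10110000; 0b10101100 ⊕ 0b10110000 = 0b00011100.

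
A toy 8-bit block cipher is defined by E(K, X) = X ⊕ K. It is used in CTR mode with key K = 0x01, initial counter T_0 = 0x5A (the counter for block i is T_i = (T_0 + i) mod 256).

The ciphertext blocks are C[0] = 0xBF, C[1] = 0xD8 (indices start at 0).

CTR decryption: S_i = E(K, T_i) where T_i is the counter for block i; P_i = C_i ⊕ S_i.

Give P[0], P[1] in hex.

P[0] = 0xE4, P[1] = 0x82

P[0]: T = 0x5A, S = E(K, T) = 0x5B; 0xBF ⊕ 0x5B = 0xE4.
P[1]: T = 0x5B, S = E(K, T) = 0x5A; 0xD8 ⊕ 0x5A = 0x82.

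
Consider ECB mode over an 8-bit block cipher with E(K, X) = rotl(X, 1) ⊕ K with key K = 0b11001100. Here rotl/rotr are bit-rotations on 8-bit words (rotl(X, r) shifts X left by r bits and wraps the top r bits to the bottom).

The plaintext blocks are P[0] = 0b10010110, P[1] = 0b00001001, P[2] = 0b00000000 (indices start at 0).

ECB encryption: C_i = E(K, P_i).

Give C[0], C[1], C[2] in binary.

C[0]: E(K, 0b10010110) = 0b11100001.
C[1]: E(K, 0b00001001) = 0b11011110.
C[2]: E(K, 0b00000000) = 0b11001100.

C[0] = 0b11100001, C[1] = 0b11011110, C[2] = 0b11001100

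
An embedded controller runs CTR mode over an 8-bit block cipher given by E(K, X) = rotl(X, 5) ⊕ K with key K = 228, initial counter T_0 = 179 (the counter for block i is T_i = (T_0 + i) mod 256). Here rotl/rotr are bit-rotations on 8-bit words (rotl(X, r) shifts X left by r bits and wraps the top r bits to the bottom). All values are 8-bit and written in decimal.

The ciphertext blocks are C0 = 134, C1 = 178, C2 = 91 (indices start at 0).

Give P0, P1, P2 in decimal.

P0 = 20, P1 = 192, P2 = 9

CTR decryption: S_i = E(K, T_i) where T_i is the counter for block i; P_i = C_i ⊕ S_i.
P0: T = 179, S = E(K, T) = 146; 134 ⊕ 146 = 20.
P1: T = 180, S = E(K, T) = 114; 178 ⊕ 114 = 192.
P2: T = 181, S = E(K, T) = 82; 91 ⊕ 82 = 9.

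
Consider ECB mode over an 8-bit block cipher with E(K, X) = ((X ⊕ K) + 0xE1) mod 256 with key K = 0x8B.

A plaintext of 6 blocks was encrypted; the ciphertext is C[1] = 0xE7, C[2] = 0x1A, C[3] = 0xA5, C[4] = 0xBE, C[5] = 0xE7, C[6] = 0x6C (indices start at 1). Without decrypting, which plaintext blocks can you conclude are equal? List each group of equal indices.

ECB encrypts each block independently with the same key, so equal ciphertext blocks imply equal plaintext blocks.
C[1] = C[5] = 0xE7, so P[1] = P[5].

P[1] = P[5]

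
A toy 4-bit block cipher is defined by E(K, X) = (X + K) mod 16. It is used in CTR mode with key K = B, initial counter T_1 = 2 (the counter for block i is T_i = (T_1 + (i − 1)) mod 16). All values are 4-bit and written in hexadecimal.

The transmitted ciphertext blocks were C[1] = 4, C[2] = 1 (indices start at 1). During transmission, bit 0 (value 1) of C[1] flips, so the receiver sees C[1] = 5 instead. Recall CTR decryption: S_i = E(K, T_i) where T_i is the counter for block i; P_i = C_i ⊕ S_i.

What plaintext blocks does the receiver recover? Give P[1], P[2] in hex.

Only C[1] changed, to 5. In CTR, a change in C_i flips the same bit in P_i only; the keystream is unaffected. Decrypting the received ciphertext:
P[1]: T = 2, S = E(K, T) = D; 5 ⊕ D = 8.
P[2]: T = 3, S = E(K, T) = E; 1 ⊕ E = F.
Blocks that differ from the original plaintext: P[1].

P[1] = 8, P[2] = F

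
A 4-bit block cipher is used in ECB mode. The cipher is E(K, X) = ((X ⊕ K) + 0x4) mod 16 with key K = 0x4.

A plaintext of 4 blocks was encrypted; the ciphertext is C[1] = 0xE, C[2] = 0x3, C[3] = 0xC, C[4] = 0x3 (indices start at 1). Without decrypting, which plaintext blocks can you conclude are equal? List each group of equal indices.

ECB encrypts each block independently with the same key, so equal ciphertext blocks imply equal plaintext blocks.
C[2] = C[4] = 0x3, so P[2] = P[4].

P[2] = P[4]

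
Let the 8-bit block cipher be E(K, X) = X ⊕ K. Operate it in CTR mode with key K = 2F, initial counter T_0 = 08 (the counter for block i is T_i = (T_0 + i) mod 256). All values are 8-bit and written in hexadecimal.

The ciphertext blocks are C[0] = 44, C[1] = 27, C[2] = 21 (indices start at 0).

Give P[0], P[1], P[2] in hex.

CTR decryption: S_i = E(K, T_i) where T_i is the counter for block i; P_i = C_i ⊕ S_i.
P[0]: T = 08, S = E(K, T) = 27; 44 ⊕ 27 = 63.
P[1]: T = 09, S = E(K, T) = 26; 27 ⊕ 26 = 01.
P[2]: T = 0A, S = E(K, T) = 25; 21 ⊕ 25 = 04.

P[0] = 63, P[1] = 01, P[2] = 04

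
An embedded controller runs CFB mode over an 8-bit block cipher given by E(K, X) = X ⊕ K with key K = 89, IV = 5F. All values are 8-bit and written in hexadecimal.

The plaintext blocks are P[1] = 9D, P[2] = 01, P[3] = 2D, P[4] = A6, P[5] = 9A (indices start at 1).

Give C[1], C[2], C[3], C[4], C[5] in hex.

C[1] = 4B, C[2] = C3, C[3] = 67, C[4] = 48, C[5] = 5B

CFB encryption: C_i = P_i ⊕ E(K, C_{i−1}), with C_{0} = IV.
C[1]: E(K, 5F) = D6; 9D ⊕ D6 = 4B.
C[2]: E(K, 4B) = C2; 01 ⊕ C2 = C3.
C[3]: E(K, C3) = 4A; 2D ⊕ 4A = 67.
C[4]: E(K, 67) = EE; A6 ⊕ EE = 48.
C[5]: E(K, 48) = C1; 9A ⊕ C1 = 5B.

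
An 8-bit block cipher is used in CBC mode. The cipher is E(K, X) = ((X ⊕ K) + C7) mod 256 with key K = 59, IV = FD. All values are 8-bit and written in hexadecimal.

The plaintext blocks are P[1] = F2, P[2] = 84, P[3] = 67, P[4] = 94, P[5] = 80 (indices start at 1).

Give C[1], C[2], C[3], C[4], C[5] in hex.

C[1] = 1D, C[2] = 87, C[3] = 80, C[4] = 14, C[5] = 94

CBC encryption: C_i = E(K, P_i ⊕ C_{i−1}), with C_{0} = IV.
C[1]: P[1] ⊕ FD = 0F; E(K, 0F) = 1D.
C[2]: P[2] ⊕ 1D = 99; E(K, 99) = 87.
C[3]: P[3] ⊕ 87 = E0; E(K, E0) = 80.
C[4]: P[4] ⊕ 80 = 14; E(K, 14) = 14.
C[5]: P[5] ⊕ 14 = 94; E(K, 94) = 94.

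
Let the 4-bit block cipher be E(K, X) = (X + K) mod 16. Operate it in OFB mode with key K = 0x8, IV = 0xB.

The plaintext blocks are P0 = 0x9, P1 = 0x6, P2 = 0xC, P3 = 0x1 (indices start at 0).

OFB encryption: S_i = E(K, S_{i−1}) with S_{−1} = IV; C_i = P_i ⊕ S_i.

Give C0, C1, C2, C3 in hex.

C0: S = E(K, 0xB) = 0x3; 0x9 ⊕ 0x3 = 0xA.
C1: S = E(K, 0x3) = 0xB; 0x6 ⊕ 0xB = 0xD.
C2: S = E(K, 0xB) = 0x3; 0xC ⊕ 0x3 = 0xF.
C3: S = E(K, 0x3) = 0xB; 0x1 ⊕ 0xB = 0xA.

C0 = 0xA, C1 = 0xD, C2 = 0xF, C3 = 0xA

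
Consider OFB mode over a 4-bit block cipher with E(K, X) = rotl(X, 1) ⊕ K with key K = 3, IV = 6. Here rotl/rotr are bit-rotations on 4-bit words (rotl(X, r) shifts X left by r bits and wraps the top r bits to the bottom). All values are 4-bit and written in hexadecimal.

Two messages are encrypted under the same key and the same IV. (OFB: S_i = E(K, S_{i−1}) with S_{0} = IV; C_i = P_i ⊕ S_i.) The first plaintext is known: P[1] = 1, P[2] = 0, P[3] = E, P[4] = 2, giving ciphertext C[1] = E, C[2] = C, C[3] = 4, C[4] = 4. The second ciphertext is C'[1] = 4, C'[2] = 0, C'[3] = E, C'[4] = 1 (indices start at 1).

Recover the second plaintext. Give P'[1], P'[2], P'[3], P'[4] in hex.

P'[1] = B, P'[2] = C, P'[3] = 4, P'[4] = 7

In OFB with a reused IV, both messages share the same keystream S_i, so C_i ⊕ C'_i = P_i ⊕ P'_i and thus P'_i = P_i ⊕ C_i ⊕ C'_i.
P'[1]: 1 ⊕ E ⊕ 4 = B.
P'[2]: 0 ⊕ C ⊕ 0 = C.
P'[3]: E ⊕ 4 ⊕ E = 4.
P'[4]: 2 ⊕ 4 ⊕ 1 = 7.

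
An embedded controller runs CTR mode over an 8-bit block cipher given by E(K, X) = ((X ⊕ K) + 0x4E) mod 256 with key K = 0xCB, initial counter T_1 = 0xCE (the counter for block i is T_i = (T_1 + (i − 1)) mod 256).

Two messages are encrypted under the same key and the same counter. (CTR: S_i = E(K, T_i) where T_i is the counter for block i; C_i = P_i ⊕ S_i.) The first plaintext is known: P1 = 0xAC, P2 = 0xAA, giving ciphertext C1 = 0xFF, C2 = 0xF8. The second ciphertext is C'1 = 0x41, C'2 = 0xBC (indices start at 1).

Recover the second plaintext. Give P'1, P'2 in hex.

P'1 = 0x12, P'2 = 0xEE

In CTR with a reused counter, both messages share the same keystream S_i, so C_i ⊕ C'_i = P_i ⊕ P'_i and thus P'_i = P_i ⊕ C_i ⊕ C'_i.
P'1: 0xAC ⊕ 0xFF ⊕ 0x41 = 0x12.
P'2: 0xAA ⊕ 0xF8 ⊕ 0xBC = 0xEE.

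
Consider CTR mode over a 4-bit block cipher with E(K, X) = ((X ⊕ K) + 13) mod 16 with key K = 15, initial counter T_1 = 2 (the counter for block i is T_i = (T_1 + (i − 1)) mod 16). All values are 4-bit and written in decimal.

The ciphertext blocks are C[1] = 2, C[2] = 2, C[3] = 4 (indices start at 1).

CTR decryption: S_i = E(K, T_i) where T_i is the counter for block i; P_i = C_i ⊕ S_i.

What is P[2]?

P[2] = 11

P[2]: T = 3, S = E(K, T) = 9; 2 ⊕ 9 = 11.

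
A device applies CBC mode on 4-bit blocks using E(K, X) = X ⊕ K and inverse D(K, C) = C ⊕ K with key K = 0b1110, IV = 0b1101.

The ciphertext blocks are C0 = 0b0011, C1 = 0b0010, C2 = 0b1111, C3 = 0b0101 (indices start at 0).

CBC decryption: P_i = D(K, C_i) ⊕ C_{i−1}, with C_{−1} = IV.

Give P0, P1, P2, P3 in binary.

P0: D(K, 0b0011) = 0b1101; 0b1101 ⊕ 0b1101 = 0b0000.
P1: D(K, 0b0010) = 0b1100; 0b1100 ⊕ 0b0011 = 0b1111.
P2: D(K, 0b1111) = 0b0001; 0b0001 ⊕ 0b0010 = 0b0011.
P3: D(K, 0b0101) = 0b1011; 0b1011 ⊕ 0b1111 = 0b0100.

P0 = 0b0000, P1 = 0b1111, P2 = 0b0011, P3 = 0b0100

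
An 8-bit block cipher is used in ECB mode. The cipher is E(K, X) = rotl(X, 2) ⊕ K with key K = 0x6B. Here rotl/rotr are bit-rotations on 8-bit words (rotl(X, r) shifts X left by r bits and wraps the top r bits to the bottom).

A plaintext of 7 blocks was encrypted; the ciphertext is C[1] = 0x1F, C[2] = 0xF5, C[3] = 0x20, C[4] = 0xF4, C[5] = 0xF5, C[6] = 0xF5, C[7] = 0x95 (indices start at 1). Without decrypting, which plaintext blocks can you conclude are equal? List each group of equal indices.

P[2] = P[5] = P[6]

ECB encrypts each block independently with the same key, so equal ciphertext blocks imply equal plaintext blocks.
C[2] = C[5] = C[6] = 0xF5, so P[2] = P[5] = P[6].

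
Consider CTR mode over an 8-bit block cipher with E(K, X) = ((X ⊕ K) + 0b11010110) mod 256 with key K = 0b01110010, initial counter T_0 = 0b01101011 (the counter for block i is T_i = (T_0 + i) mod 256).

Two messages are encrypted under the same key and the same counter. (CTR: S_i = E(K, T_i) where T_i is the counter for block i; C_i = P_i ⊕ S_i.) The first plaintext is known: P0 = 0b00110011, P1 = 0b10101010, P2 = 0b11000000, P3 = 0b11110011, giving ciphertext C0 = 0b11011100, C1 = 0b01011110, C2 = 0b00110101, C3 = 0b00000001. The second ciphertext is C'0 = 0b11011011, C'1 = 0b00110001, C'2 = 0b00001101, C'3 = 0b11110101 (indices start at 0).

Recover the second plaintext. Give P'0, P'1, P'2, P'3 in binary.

In CTR with a reused counter, both messages share the same keystream S_i, so C_i ⊕ C'_i = P_i ⊕ P'_i and thus P'_i = P_i ⊕ C_i ⊕ C'_i.
P'0: 0b00110011 ⊕ 0b11011100 ⊕ 0b11011011 = 0b00110100.
P'1: 0b10101010 ⊕ 0b01011110 ⊕ 0b00110001 = 0b11000101.
P'2: 0b11000000 ⊕ 0b00110101 ⊕ 0b00001101 = 0b11111000.
P'3: 0b11110011 ⊕ 0b00000001 ⊕ 0b11110101 = 0b00000111.

P'0 = 0b00110100, P'1 = 0b11000101, P'2 = 0b11111000, P'3 = 0b00000111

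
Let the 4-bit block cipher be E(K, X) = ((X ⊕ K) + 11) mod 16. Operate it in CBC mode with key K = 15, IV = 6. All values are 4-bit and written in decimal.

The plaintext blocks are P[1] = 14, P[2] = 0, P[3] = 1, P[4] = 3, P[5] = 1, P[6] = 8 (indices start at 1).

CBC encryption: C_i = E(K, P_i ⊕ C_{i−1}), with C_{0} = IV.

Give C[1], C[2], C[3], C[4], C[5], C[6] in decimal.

C[1]: P[1] ⊕ 6 = 8; E(K, 8) = 2.
C[2]: P[2] ⊕ 2 = 2; E(K, 2) = 8.
C[3]: P[3] ⊕ 8 = 9; E(K, 9) = 1.
C[4]: P[4] ⊕ 1 = 2; E(K, 2) = 8.
C[5]: P[5] ⊕ 8 = 9; E(K, 9) = 1.
C[6]: P[6] ⊕ 1 = 9; E(K, 9) = 1.

C[1] = 2, C[2] = 8, C[3] = 1, C[4] = 8, C[5] = 1, C[6] = 1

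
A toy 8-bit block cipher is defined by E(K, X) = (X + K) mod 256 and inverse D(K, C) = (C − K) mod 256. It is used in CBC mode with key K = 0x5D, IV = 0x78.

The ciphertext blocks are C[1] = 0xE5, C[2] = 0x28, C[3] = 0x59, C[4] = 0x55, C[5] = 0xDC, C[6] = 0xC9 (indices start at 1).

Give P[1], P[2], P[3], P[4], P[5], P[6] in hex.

P[1] = 0xF0, P[2] = 0x2E, P[3] = 0xD4, P[4] = 0xA1, P[5] = 0x2A, P[6] = 0xB0

CBC decryption: P_i = D(K, C_i) ⊕ C_{i−1}, with C_{0} = IV.
P[1]: D(K, 0xE5) = 0x88; 0x88 ⊕ 0x78 = 0xF0.
P[2]: D(K, 0x28) = 0xCB; 0xCB ⊕ 0xE5 = 0x2E.
P[3]: D(K, 0x59) = 0xFC; 0xFC ⊕ 0x28 = 0xD4.
P[4]: D(K, 0x55) = 0xF8; 0xF8 ⊕ 0x59 = 0xA1.
P[5]: D(K, 0xDC) = 0x7F; 0x7F ⊕ 0x55 = 0x2A.
P[6]: D(K, 0xC9) = 0x6C; 0x6C ⊕ 0xDC = 0xB0.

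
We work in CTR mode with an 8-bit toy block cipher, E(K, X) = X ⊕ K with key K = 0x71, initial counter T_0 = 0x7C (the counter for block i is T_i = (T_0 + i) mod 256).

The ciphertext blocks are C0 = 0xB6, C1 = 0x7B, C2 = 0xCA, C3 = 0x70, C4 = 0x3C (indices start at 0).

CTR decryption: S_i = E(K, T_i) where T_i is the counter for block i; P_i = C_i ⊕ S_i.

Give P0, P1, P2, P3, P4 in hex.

P0 = 0xBB, P1 = 0x77, P2 = 0xC5, P3 = 0x7E, P4 = 0xCD

P0: T = 0x7C, S = E(K, T) = 0x0D; 0xB6 ⊕ 0x0D = 0xBB.
P1: T = 0x7D, S = E(K, T) = 0x0C; 0x7B ⊕ 0x0C = 0x77.
P2: T = 0x7E, S = E(K, T) = 0x0F; 0xCA ⊕ 0x0F = 0xC5.
P3: T = 0x7F, S = E(K, T) = 0x0E; 0x70 ⊕ 0x0E = 0x7E.
P4: T = 0x80, S = E(K, T) = 0xF1; 0x3C ⊕ 0xF1 = 0xCD.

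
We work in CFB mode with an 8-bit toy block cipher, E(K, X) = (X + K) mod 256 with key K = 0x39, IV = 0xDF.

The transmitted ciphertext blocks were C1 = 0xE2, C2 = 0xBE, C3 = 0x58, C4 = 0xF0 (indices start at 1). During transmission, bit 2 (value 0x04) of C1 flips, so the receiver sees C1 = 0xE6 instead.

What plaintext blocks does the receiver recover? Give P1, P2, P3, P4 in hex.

CFB decryption: P_i = C_i ⊕ E(K, C_{i−1}), with C_{0} = IV.
Only C1 changed, to 0xE6. In CFB, a change in C_i flips the same bit in P_i and garbles P_{i+1}. Decrypting the received ciphertext:
P1: E(K, 0xDF) = 0x18; 0xE6 ⊕ 0x18 = 0xFE.
P2: E(K, 0xE6) = 0x1F; 0xBE ⊕ 0x1F = 0xA1.
P3: E(K, 0xBE) = 0xF7; 0x58 ⊕ 0xF7 = 0xAF.
P4: E(K, 0x58) = 0x91; 0xF0 ⊕ 0x91 = 0x61.
Blocks that differ from the original plaintext: P1, P2.

P1 = 0xFE, P2 = 0xA1, P3 = 0xAF, P4 = 0x61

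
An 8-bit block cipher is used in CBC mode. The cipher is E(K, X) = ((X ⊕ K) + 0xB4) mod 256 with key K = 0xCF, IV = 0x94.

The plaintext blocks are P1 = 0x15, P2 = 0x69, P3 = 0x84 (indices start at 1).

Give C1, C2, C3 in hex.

CBC encryption: C_i = E(K, P_i ⊕ C_{i−1}), with C_{0} = IV.
C1: P1 ⊕ 0x94 = 0x81; E(K, 0x81) = 0x02.
C2: P2 ⊕ 0x02 = 0x6B; E(K, 0x6B) = 0x58.
C3: P3 ⊕ 0x58 = 0xDC; E(K, 0xDC) = 0xC7.

C1 = 0x02, C2 = 0x58, C3 = 0xC7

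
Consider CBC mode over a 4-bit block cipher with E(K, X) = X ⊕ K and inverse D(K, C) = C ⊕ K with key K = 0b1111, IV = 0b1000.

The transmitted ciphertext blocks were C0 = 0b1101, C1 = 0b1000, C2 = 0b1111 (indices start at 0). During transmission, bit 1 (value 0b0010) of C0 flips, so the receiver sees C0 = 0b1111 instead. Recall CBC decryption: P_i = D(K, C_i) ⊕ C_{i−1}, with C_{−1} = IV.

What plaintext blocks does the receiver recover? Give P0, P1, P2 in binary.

Only C0 changed, to 0b1111. In CBC, a change in C_i garbles P_i and flips the same bit in P_{i+1}. Decrypting the received ciphertext:
P0: D(K, 0b1111) = 0b0000; 0b0000 ⊕ 0b1000 = 0b1000.
P1: D(K, 0b1000) = 0b0111; 0b0111 ⊕ 0b1111 = 0b1000.
P2: D(K, 0b1111) = 0b0000; 0b0000 ⊕ 0b1000 = 0b1000.
Blocks that differ from the original plaintext: P0, P1.

P0 = 0b1000, P1 = 0b1000, P2 = 0b1000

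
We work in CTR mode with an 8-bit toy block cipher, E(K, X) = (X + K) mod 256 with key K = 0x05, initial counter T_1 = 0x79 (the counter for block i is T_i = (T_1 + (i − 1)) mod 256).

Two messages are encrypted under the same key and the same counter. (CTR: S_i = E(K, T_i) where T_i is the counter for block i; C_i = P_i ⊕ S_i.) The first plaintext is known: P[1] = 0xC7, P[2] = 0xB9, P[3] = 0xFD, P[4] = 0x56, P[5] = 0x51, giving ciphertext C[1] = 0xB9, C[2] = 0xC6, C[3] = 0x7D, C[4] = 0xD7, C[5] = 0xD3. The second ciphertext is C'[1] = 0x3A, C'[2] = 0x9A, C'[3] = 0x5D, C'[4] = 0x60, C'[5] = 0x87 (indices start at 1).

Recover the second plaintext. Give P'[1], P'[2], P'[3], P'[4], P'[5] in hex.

In CTR with a reused counter, both messages share the same keystream S_i, so C_i ⊕ C'_i = P_i ⊕ P'_i and thus P'_i = P_i ⊕ C_i ⊕ C'_i.
P'[1]: 0xC7 ⊕ 0xB9 ⊕ 0x3A = 0x44.
P'[2]: 0xB9 ⊕ 0xC6 ⊕ 0x9A = 0xE5.
P'[3]: 0xFD ⊕ 0x7D ⊕ 0x5D = 0xDD.
P'[4]: 0x56 ⊕ 0xD7 ⊕ 0x60 = 0xE1.
P'[5]: 0x51 ⊕ 0xD3 ⊕ 0x87 = 0x05.

P'[1] = 0x44, P'[2] = 0xE5, P'[3] = 0xDD, P'[4] = 0xE1, P'[5] = 0x05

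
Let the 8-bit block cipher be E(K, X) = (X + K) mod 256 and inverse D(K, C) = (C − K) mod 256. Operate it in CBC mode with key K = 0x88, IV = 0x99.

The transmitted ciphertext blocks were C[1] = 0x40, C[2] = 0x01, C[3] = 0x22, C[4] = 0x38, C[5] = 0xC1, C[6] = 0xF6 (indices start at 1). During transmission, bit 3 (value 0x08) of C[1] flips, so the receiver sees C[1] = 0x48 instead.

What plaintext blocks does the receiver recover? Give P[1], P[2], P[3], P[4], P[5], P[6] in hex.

P[1] = 0x59, P[2] = 0x31, P[3] = 0x9B, P[4] = 0x92, P[5] = 0x01, P[6] = 0xAF

CBC decryption: P_i = D(K, C_i) ⊕ C_{i−1}, with C_{0} = IV.
Only C[1] changed, to 0x48. In CBC, a change in C_i garbles P_i and flips the same bit in P_{i+1}. Decrypting the received ciphertext:
P[1]: D(K, 0x48) = 0xC0; 0xC0 ⊕ 0x99 = 0x59.
P[2]: D(K, 0x01) = 0x79; 0x79 ⊕ 0x48 = 0x31.
P[3]: D(K, 0x22) = 0x9A; 0x9A ⊕ 0x01 = 0x9B.
P[4]: D(K, 0x38) = 0xB0; 0xB0 ⊕ 0x22 = 0x92.
P[5]: D(K, 0xC1) = 0x39; 0x39 ⊕ 0x38 = 0x01.
P[6]: D(K, 0xF6) = 0x6E; 0x6E ⊕ 0xC1 = 0xAF.
Blocks that differ from the original plaintext: P[1], P[2].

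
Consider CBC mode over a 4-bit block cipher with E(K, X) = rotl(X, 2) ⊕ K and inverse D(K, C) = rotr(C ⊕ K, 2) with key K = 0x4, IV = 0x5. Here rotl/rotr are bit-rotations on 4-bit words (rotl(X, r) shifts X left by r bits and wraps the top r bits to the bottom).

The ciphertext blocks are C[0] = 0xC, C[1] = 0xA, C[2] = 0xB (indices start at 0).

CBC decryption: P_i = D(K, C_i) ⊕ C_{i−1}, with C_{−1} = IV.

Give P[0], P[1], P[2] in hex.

P[0]: D(K, 0xC) = 0x2; 0x2 ⊕ 0x5 = 0x7.
P[1]: D(K, 0xA) = 0xB; 0xB ⊕ 0xC = 0x7.
P[2]: D(K, 0xB) = 0xF; 0xF ⊕ 0xA = 0x5.

P[0] = 0x7, P[1] = 0x7, P[2] = 0x5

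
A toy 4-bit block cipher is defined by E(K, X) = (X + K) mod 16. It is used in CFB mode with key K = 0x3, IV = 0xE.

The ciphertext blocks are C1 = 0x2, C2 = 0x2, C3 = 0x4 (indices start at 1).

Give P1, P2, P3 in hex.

P1 = 0x3, P2 = 0x7, P3 = 0x1

CFB decryption: P_i = C_i ⊕ E(K, C_{i−1}), with C_{0} = IV.
P1: E(K, 0xE) = 0x1; 0x2 ⊕ 0x1 = 0x3.
P2: E(K, 0x2) = 0x5; 0x2 ⊕ 0x5 = 0x7.
P3: E(K, 0x2) = 0x5; 0x4 ⊕ 0x5 = 0x1.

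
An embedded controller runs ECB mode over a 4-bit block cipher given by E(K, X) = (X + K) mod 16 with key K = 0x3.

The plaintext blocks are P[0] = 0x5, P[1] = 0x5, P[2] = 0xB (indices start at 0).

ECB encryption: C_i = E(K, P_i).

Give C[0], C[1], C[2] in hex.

C[0]: E(K, 0x5) = 0x8.
C[1]: E(K, 0x5) = 0x8.
C[2]: E(K, 0xB) = 0xE.

C[0] = 0x8, C[1] = 0x8, C[2] = 0xE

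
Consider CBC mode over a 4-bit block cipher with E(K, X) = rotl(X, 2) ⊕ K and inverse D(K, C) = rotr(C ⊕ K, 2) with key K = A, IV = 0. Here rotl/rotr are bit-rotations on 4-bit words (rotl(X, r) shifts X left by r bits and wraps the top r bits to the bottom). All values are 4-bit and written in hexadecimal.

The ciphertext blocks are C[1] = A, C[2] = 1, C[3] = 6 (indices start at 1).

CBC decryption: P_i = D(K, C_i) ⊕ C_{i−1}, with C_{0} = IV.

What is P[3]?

P[3] = 2

P[3]: D(K, 6) = 3; 3 ⊕ 1 = 2.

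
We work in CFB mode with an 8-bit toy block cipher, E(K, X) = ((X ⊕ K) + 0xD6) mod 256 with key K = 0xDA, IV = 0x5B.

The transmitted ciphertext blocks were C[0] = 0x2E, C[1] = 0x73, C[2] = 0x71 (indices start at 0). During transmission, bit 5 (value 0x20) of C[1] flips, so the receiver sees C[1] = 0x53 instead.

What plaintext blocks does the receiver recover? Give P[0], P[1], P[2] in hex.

P[0] = 0x79, P[1] = 0x99, P[2] = 0x2E

CFB decryption: P_i = C_i ⊕ E(K, C_{i−1}), with C_{−1} = IV.
Only C[1] changed, to 0x53. In CFB, a change in C_i flips the same bit in P_i and garbles P_{i+1}. Decrypting the received ciphertext:
P[0]: E(K, 0x5B) = 0x57; 0x2E ⊕ 0x57 = 0x79.
P[1]: E(K, 0x2E) = 0xCA; 0x53 ⊕ 0xCA = 0x99.
P[2]: E(K, 0x53) = 0x5F; 0x71 ⊕ 0x5F = 0x2E.
Blocks that differ from the original plaintext: P[1], P[2].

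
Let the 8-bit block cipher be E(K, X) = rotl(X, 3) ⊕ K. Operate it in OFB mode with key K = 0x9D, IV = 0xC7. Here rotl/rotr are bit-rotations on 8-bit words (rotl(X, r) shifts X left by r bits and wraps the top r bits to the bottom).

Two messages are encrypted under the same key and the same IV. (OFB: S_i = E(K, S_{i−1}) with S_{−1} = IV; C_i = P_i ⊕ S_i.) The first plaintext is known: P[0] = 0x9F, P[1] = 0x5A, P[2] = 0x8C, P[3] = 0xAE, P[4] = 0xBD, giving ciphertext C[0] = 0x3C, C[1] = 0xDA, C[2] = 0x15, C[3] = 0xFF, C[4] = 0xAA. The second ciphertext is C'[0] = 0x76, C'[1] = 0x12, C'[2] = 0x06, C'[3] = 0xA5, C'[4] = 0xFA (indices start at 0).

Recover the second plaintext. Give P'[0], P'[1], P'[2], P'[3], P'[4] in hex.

In OFB with a reused IV, both messages share the same keystream S_i, so C_i ⊕ C'_i = P_i ⊕ P'_i and thus P'_i = P_i ⊕ C_i ⊕ C'_i.
P'[0]: 0x9F ⊕ 0x3C ⊕ 0x76 = 0xD5.
P'[1]: 0x5A ⊕ 0xDA ⊕ 0x12 = 0x92.
P'[2]: 0x8C ⊕ 0x15 ⊕ 0x06 = 0x9F.
P'[3]: 0xAE ⊕ 0xFF ⊕ 0xA5 = 0xF4.
P'[4]: 0xBD ⊕ 0xAA ⊕ 0xFA = 0xED.

P'[0] = 0xD5, P'[1] = 0x92, P'[2] = 0x9F, P'[3] = 0xF4, P'[4] = 0xED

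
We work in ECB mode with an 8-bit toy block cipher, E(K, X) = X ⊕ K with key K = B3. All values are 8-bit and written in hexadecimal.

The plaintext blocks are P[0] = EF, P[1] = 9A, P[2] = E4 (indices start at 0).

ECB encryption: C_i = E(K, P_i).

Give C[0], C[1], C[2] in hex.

C[0]: E(K, EF) = 5C.
C[1]: E(K, 9A) = 29.
C[2]: E(K, E4) = 57.

C[0] = 5C, C[1] = 29, C[2] = 57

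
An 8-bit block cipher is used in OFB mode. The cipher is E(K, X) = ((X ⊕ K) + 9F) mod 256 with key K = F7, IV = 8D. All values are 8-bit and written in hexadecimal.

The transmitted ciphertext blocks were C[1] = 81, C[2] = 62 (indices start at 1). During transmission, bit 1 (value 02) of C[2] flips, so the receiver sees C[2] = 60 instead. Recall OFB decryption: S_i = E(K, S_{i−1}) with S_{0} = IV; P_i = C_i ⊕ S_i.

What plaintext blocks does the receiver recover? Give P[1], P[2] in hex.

P[1] = 98, P[2] = ED

Only C[2] changed, to 60. In OFB, a change in C_i flips the same bit in P_i only; the keystream is unaffected. Decrypting the received ciphertext:
P[1]: S = E(K, 8D) = 19; 81 ⊕ 19 = 98.
P[2]: S = E(K, 19) = 8D; 60 ⊕ 8D = ED.
Blocks that differ from the original plaintext: P[2].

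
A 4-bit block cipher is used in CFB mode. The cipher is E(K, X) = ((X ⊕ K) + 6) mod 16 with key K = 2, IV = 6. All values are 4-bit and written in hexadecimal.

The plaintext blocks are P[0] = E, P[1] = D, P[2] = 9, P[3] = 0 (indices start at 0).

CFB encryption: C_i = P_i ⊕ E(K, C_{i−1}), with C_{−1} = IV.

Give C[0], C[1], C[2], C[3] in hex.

C[0]: E(K, 6) = A; E ⊕ A = 4.
C[1]: E(K, 4) = C; D ⊕ C = 1.
C[2]: E(K, 1) = 9; 9 ⊕ 9 = 0.
C[3]: E(K, 0) = 8; 0 ⊕ 8 = 8.

C[0] = 4, C[1] = 1, C[2] = 0, C[3] = 8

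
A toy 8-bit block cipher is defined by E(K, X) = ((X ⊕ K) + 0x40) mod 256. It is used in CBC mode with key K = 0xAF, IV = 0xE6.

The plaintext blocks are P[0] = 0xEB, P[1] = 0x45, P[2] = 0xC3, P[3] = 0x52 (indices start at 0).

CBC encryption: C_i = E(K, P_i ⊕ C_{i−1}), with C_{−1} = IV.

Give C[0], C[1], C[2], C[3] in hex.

C[0]: P[0] ⊕ 0xE6 = 0x0D; E(K, 0x0D) = 0xE2.
C[1]: P[1] ⊕ 0xE2 = 0xA7; E(K, 0xA7) = 0x48.
C[2]: P[2] ⊕ 0x48 = 0x8B; E(K, 0x8B) = 0x64.
C[3]: P[3] ⊕ 0x64 = 0x36; E(K, 0x36) = 0xD9.

C[0] = 0xE2, C[1] = 0x48, C[2] = 0x64, C[3] = 0xD9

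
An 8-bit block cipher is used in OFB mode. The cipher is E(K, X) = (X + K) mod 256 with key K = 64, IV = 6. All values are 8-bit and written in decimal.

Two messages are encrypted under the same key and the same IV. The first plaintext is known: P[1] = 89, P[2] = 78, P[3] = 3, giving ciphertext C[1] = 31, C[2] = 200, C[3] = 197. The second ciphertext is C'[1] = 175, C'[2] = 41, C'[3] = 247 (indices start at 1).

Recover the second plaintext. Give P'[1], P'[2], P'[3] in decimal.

P'[1] = 233, P'[2] = 175, P'[3] = 49

In OFB with a reused IV, both messages share the same keystream S_i, so C_i ⊕ C'_i = P_i ⊕ P'_i and thus P'_i = P_i ⊕ C_i ⊕ C'_i.
P'[1]: 89 ⊕ 31 ⊕ 175 = 233.
P'[2]: 78 ⊕ 200 ⊕ 41 = 175.
P'[3]: 3 ⊕ 197 ⊕ 247 = 49.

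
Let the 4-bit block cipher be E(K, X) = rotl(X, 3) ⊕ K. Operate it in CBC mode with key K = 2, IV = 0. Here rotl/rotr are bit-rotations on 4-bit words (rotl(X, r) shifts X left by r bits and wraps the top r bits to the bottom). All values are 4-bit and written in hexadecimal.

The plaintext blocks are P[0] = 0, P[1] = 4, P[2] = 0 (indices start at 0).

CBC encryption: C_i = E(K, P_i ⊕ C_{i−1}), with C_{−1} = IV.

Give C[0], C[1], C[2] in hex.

C[0] = 2, C[1] = 1, C[2] = A

C[0]: P[0] ⊕ 0 = 0; E(K, 0) = 2.
C[1]: P[1] ⊕ 2 = 6; E(K, 6) = 1.
C[2]: P[2] ⊕ 1 = 1; E(K, 1) = A.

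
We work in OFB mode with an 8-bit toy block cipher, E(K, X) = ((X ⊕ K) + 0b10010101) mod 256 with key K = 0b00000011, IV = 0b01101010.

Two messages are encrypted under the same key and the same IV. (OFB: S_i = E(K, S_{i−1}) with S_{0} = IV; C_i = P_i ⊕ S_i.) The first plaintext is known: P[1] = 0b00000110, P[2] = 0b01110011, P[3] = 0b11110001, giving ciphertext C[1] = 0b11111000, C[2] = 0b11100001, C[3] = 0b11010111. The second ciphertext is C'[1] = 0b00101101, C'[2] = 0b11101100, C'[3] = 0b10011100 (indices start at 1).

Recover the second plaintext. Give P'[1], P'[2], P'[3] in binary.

P'[1] = 0b11010011, P'[2] = 0b01111110, P'[3] = 0b10111010

In OFB with a reused IV, both messages share the same keystream S_i, so C_i ⊕ C'_i = P_i ⊕ P'_i and thus P'_i = P_i ⊕ C_i ⊕ C'_i.
P'[1]: 0b00000110 ⊕ 0b11111000 ⊕ 0b00101101 = 0b11010011.
P'[2]: 0b01110011 ⊕ 0b11100001 ⊕ 0b11101100 = 0b01111110.
P'[3]: 0b11110001 ⊕ 0b11010111 ⊕ 0b10011100 = 0b10111010.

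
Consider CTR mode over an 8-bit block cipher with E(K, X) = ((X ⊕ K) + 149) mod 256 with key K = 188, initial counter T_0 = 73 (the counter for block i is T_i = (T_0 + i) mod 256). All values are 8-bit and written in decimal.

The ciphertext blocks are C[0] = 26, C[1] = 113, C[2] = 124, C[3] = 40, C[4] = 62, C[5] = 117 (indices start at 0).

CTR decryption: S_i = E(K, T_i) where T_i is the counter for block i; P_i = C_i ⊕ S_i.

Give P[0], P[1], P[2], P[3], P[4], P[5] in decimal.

P[0]: T = 73, S = E(K, T) = 138; 26 ⊕ 138 = 144.
P[1]: T = 74, S = E(K, T) = 139; 113 ⊕ 139 = 250.
P[2]: T = 75, S = E(K, T) = 140; 124 ⊕ 140 = 240.
P[3]: T = 76, S = E(K, T) = 133; 40 ⊕ 133 = 173.
P[4]: T = 77, S = E(K, T) = 134; 62 ⊕ 134 = 184.
P[5]: T = 78, S = E(K, T) = 135; 117 ⊕ 135 = 242.

P[0] = 144, P[1] = 250, P[2] = 240, P[3] = 173, P[4] = 184, P[5] = 242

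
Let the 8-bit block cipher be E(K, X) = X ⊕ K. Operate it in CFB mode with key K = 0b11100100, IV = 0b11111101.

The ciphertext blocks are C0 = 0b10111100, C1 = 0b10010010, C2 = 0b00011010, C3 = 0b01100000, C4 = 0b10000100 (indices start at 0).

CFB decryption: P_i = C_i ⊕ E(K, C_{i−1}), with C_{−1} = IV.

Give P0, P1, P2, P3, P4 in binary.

P0 = 0b10100101, P1 = 0b11001010, P2 = 0b01101100, P3 = 0b10011110, P4 = 0b00000000

P0: E(K, 0b11111101) = 0b00011001; 0b10111100 ⊕ 0b00011001 = 0b10100101.
P1: E(K, 0b10111100) = 0b01011000; 0b10010010 ⊕ 0b01011000 = 0b11001010.
P2: E(K, 0b10010010) = 0b01110110; 0b00011010 ⊕ 0b01110110 = 0b01101100.
P3: E(K, 0b00011010) = 0b11111110; 0b01100000 ⊕ 0b11111110 = 0b10011110.
P4: E(K, 0b01100000) = 0b10000100; 0b10000100 ⊕ 0b10000100 = 0b00000000.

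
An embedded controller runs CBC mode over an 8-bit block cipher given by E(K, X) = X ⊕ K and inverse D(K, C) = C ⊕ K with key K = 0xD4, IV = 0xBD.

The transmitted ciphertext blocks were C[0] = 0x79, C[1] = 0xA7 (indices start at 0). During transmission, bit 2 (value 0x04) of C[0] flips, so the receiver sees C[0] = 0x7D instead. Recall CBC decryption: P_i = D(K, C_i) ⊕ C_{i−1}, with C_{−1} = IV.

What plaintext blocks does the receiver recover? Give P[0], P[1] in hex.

P[0] = 0x14, P[1] = 0x0E

Only C[0] changed, to 0x7D. In CBC, a change in C_i garbles P_i and flips the same bit in P_{i+1}. Decrypting the received ciphertext:
P[0]: D(K, 0x7D) = 0xA9; 0xA9 ⊕ 0xBD = 0x14.
P[1]: D(K, 0xA7) = 0x73; 0x73 ⊕ 0x7D = 0x0E.
Blocks that differ from the original plaintext: P[0], P[1].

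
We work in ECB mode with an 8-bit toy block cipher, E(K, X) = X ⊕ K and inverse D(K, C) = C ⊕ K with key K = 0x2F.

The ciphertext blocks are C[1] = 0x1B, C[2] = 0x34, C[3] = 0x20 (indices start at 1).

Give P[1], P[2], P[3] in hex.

P[1] = 0x34, P[2] = 0x1B, P[3] = 0x0F

ECB decryption: P_i = D(K, C_i).
P[1]: D(K, 0x1B) = 0x34.
P[2]: D(K, 0x34) = 0x1B.
P[3]: D(K, 0x20) = 0x0F.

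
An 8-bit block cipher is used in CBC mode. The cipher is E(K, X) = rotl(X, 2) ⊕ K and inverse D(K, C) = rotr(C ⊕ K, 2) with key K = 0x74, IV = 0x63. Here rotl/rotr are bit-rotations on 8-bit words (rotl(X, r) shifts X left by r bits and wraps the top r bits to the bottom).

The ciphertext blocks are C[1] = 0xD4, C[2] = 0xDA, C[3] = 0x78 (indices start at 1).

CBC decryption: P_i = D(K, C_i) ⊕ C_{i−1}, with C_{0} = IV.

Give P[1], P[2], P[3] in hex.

P[1]: D(K, 0xD4) = 0x28; 0x28 ⊕ 0x63 = 0x4B.
P[2]: D(K, 0xDA) = 0xAB; 0xAB ⊕ 0xD4 = 0x7F.
P[3]: D(K, 0x78) = 0x03; 0x03 ⊕ 0xDA = 0xD9.

P[1] = 0x4B, P[2] = 0x7F, P[3] = 0xD9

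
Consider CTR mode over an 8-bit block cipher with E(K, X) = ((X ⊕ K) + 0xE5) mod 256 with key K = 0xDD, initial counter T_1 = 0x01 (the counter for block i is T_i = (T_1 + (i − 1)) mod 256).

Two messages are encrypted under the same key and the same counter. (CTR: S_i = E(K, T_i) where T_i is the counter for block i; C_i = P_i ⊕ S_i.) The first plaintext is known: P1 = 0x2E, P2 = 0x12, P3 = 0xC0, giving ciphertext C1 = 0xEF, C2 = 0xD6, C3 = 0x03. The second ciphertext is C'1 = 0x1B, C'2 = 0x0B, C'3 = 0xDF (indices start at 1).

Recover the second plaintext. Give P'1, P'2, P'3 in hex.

In CTR with a reused counter, both messages share the same keystream S_i, so C_i ⊕ C'_i = P_i ⊕ P'_i and thus P'_i = P_i ⊕ C_i ⊕ C'_i.
P'1: 0x2E ⊕ 0xEF ⊕ 0x1B = 0xDA.
P'2: 0x12 ⊕ 0xD6 ⊕ 0x0B = 0xCF.
P'3: 0xC0 ⊕ 0x03 ⊕ 0xDF = 0x1C.

P'1 = 0xDA, P'2 = 0xCF, P'3 = 0x1C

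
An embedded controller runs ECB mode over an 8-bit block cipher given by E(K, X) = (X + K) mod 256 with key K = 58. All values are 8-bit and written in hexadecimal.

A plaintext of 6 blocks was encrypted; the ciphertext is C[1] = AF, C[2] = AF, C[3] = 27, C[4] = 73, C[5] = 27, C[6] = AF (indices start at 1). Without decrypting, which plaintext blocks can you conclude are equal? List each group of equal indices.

ECB encrypts each block independently with the same key, so equal ciphertext blocks imply equal plaintext blocks.
C[1] = C[2] = C[6] = AF, so P[1] = P[2] = P[6].
C[3] = C[5] = 27, so P[3] = P[5].

P[1] = P[2] = P[6]; P[3] = P[5]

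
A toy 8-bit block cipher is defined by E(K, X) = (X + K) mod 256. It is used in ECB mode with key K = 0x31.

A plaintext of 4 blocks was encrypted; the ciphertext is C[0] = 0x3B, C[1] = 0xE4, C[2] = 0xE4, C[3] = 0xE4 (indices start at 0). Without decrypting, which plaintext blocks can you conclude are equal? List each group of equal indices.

P[1] = P[2] = P[3]

ECB encrypts each block independently with the same key, so equal ciphertext blocks imply equal plaintext blocks.
C[1] = C[2] = C[3] = 0xE4, so P[1] = P[2] = P[3].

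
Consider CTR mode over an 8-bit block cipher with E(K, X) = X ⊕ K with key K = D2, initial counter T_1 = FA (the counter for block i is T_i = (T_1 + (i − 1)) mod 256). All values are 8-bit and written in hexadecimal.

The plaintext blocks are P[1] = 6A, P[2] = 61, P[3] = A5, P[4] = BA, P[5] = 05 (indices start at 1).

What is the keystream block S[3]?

CTR encryption: S_i = E(K, T_i) where T_i is the counter for block i; C_i = P_i ⊕ S_i.
C[1]: T = FA, S = E(K, T) = 28; 6A ⊕ 28 = 42.
C[2]: T = FB, S = E(K, T) = 29; 61 ⊕ 29 = 48.
C[3]: T = FC, S = E(K, T) = 2E; A5 ⊕ 2E = 8B.
So S[3] = 2E.

2E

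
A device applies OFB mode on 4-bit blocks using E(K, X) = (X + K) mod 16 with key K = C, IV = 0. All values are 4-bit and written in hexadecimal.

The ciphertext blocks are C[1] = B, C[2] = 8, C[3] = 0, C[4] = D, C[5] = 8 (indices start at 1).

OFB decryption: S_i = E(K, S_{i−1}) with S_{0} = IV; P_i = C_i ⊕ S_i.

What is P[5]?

P[5] = 4

P[1]: S = E(K, 0) = C; B ⊕ C = 7.
P[2]: S = E(K, C) = 8; 8 ⊕ 8 = 0.
P[3]: S = E(K, 8) = 4; 0 ⊕ 4 = 4.
P[4]: S = E(K, 4) = 0; D ⊕ 0 = D.
P[5]: S = E(K, 0) = C; 8 ⊕ C = 4.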